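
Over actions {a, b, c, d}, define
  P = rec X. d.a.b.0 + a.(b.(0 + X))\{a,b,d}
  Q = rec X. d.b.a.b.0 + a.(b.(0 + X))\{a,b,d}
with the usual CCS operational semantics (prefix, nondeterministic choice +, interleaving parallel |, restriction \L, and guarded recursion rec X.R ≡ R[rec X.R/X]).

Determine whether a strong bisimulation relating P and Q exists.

not bisimilar

Reachable graph of P (5 states):
  s0 = rec X. d.a.b.0 + a.(b.(0 + X))\{a,b,d} → —a→ s1, —d→ s2
  s1 = (b.(0 + (rec X. d.a.b.0 + a.(b.(0 + X))\{a,b,d})))\{a,b,d} → deadlocked
  s2 = a.b.0 → —a→ s3
  s3 = b.0 → —b→ s4
  s4 = 0 → deadlocked
Reachable graph of Q (6 states):
  t0 = rec X. d.b.a.b.0 + a.(b.(0 + X))\{a,b,d} → —a→ t1, —d→ t2
  t1 = (b.(0 + (rec X. d.b.a.b.0 + a.(b.(0 + X))\{a,b,d})))\{a,b,d} → deadlocked
  t2 = b.a.b.0 → —b→ t3
  t3 = a.b.0 → —a→ t4
  t4 = b.0 → —b→ t5
  t5 = 0 → deadlocked
Coarsest stable partition (strong bisimilarity classes):
  B0 = {s0}
  B1 = {s2, t3}
  B2 = {s3, t4}
  B3 = {s1, s4, t1, t5}
  B4 = {t0}
  B5 = {t2}
s0 ∈ B0, t0 ∈ B4 → different blocks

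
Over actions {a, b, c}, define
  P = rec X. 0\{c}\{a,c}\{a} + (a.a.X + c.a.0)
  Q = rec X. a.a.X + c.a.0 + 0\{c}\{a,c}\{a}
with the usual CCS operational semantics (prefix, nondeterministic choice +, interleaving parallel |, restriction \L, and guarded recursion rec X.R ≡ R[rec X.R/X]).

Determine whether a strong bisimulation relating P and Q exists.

LTS(P): 4 reachable states
  s0 = rec X. 0\{c}\{a,c}\{a} + (a.a.X + c.a.0) :: --a--▸ s1, --c--▸ s2
  s1 = a.(rec X. 0\{c}\{a,c}\{a} + (a.a.X + c.a.0)) :: --a--▸ s0
  s2 = a.0 :: --a--▸ s3
  s3 = 0 :: (no moves)
LTS(Q): 4 reachable states
  t0 = rec X. a.a.X + c.a.0 + 0\{c}\{a,c}\{a} :: --a--▸ t1, --c--▸ t2
  t1 = a.(rec X. a.a.X + c.a.0 + 0\{c}\{a,c}\{a}) :: --a--▸ t0
  t2 = a.0 :: --a--▸ t3
  t3 = 0 :: (no moves)
Bisimilarity quotient blocks:
  B0 = {s0, t0}
  B1 = {s2, t2}
  B2 = {s3, t3}
  B3 = {s1, t1}
s0 ∈ B0, t0 ∈ B0 → same block

P ~ Q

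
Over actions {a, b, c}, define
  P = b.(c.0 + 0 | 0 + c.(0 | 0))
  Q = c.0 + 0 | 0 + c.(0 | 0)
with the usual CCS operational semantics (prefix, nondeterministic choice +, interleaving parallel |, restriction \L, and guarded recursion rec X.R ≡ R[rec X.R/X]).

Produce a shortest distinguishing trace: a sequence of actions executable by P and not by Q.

Reachable graph of P (4 states):
  p0 = b.(c.0 + 0 | 0 + c.(0 | 0)) ⊢ --b--▸ p1
  p1 = c.0 + 0 | 0 + c.(0 | 0) ⊢ --c--▸ p2, --c--▸ p3
  p2 = 0 ⊢ ·
  p3 = 0 | 0 ⊢ ·
Reachable graph of Q (3 states):
  q0 = c.0 + 0 | 0 + c.(0 | 0) ⊢ --c--▸ q1, --c--▸ q2
  q1 = 0 ⊢ ·
  q2 = 0 | 0 ⊢ ·
Trace ⟨b⟩ through P, begin at {p0}:
  step 1 (b): {p1}
  — P admits the full trace.
Trace ⟨b⟩ through Q, begin at {q0}:
  step 1 (b): no successor for Q

b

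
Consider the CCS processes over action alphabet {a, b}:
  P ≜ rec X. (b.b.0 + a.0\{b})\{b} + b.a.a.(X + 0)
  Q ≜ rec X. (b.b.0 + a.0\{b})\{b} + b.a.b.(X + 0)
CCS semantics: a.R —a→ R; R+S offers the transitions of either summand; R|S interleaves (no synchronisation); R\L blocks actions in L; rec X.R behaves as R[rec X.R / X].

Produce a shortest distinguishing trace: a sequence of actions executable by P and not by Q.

Reachable graph of P (5 states):
  p0 = rec X. (b.b.0 + a.0\{b})\{b} + b.a.a.(X + 0) → -a-> p1, -b-> p2
  p1 = 0\{b}\{b} → ·
  p2 = a.a.((rec X. (b.b.0 + a.0\{b})\{b} + b.a.a.(X + 0)) + 0) → -a-> p3
  p3 = a.((rec X. (b.b.0 + a.0\{b})\{b} + b.a.a.(X + 0)) + 0) → -a-> p4
  p4 = (rec X. (b.b.0 + a.0\{b})\{b} + b.a.a.(X + 0)) + 0 → -a-> p1, -b-> p2
Reachable graph of Q (5 states):
  q0 = rec X. (b.b.0 + a.0\{b})\{b} + b.a.b.(X + 0) → -a-> q1, -b-> q2
  q1 = 0\{b}\{b} → ·
  q2 = a.b.((rec X. (b.b.0 + a.0\{b})\{b} + b.a.b.(X + 0)) + 0) → -a-> q3
  q3 = b.((rec X. (b.b.0 + a.0\{b})\{b} + b.a.b.(X + 0)) + 0) → -b-> q4
  q4 = (rec X. (b.b.0 + a.0\{b})\{b} + b.a.b.(X + 0)) + 0 → -a-> q1, -b-> q2
Trace ⟨baa⟩ through P, begin at {p0}:
  [1] b ⇒ {p2}
  [2] a ⇒ {p3}
  [3] a ⇒ {p4}
  P completes σ.
Trace ⟨baa⟩ through Q, begin at {q0}:
  [1] b ⇒ {q2}
  [2] a ⇒ {q3}
  [3] a ⇒ ∅  — Q cannot continue

baa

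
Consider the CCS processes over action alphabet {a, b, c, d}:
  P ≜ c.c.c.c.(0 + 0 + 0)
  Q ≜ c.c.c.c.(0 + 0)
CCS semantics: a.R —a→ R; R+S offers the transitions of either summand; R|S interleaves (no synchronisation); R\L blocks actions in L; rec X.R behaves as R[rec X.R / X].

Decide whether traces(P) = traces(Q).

trace-equivalent

Reachable graph of P (5 states):
  u0 = c.c.c.c.(0 + 0 + 0) ⊢ ··c··> u1
  u1 = c.c.c.(0 + 0 + 0) ⊢ ··c··> u2
  u2 = c.c.(0 + 0 + 0) ⊢ ··c··> u3
  u3 = c.(0 + 0 + 0) ⊢ ··c··> u4
  u4 = 0 + 0 + 0 ⊢ stopped
Reachable graph of Q (5 states):
  v0 = c.c.c.c.(0 + 0) ⊢ ··c··> v1
  v1 = c.c.c.(0 + 0) ⊢ ··c··> v2
  v2 = c.c.(0 + 0) ⊢ ··c··> v3
  v3 = c.(0 + 0) ⊢ ··c··> v4
  v4 = 0 + 0 ⊢ stopped
Partition-refinement fixed point:
  B0 = {u0, v0}
  B1 = {u1, v1}
  B2 = {u2, v2}
  B3 = {u3, v3}
  B4 = {u4, v4}
u0 ∈ B0, v0 ∈ B0 → same block
Bisimilar ⇒ trace-equivalent.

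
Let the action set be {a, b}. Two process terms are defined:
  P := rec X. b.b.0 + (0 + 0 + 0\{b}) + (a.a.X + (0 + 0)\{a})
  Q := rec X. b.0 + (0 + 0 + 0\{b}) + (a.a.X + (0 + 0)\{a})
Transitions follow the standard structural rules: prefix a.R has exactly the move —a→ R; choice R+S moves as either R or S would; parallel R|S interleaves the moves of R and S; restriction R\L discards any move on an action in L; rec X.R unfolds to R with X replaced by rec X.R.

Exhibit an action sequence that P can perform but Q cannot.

P's transition system — 4 states:
  p0 = rec X. b.b.0 + (0 + 0 + 0\{b}) + (a.a.X + (0 + 0)\{a}) has moves -a-> p1, -b-> p2
  p1 = a.(rec X. b.b.0 + (0 + 0 + 0\{b}) + (a.a.X + (0 + 0)\{a})) has moves -a-> p0
  p2 = b.0 has moves -b-> p3
  p3 = 0 has moves ∅
Q's transition system — 3 states:
  q0 = rec X. b.0 + (0 + 0 + 0\{b}) + (a.a.X + (0 + 0)\{a}) has moves -a-> q1, -b-> q2
  q1 = a.(rec X. b.0 + (0 + 0 + 0\{b}) + (a.a.X + (0 + 0)\{a})) has moves -a-> q0
  q2 = 0 has moves ∅
Trace ⟨bb⟩ through P, begin at {p0}:
  after b @ step 1: {p2}
  after b @ step 2: {p3}
  ✓ P
Trace ⟨bb⟩ through Q, begin at {q0}:
  after b @ step 1: {q2}
  after b @ step 2: ∅ (Q stuck)

bb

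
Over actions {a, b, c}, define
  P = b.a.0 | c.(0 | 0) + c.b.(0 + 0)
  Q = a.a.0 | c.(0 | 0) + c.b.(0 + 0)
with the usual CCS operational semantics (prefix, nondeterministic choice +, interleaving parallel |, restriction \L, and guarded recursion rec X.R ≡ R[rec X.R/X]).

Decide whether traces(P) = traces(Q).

traces(P) ≠ traces(Q) — witness ⟨b⟩

LTS(P): 8 reachable states
  u0 = b.a.0 | c.(0 | 0) + c.b.(0 + 0) → —b→ u1, —c→ u2, —c→ u3
  u1 = a.0 | c.(0 | 0) → —a→ u4, —c→ u5
  u2 = b.(0 + 0) → —b→ u6
  u3 = b.a.0 | (0 | 0) → —b→ u5
  u4 = 0 | c.(0 | 0) → —c→ u7
  u5 = a.0 | (0 | 0) → —a→ u7
  u6 = 0 + 0 → ·
  u7 = 0 | (0 | 0) → ·
LTS(Q): 8 reachable states
  v0 = a.a.0 | c.(0 | 0) + c.b.(0 + 0) → —a→ v1, —c→ v2, —c→ v3
  v1 = a.0 | c.(0 | 0) → —a→ v4, —c→ v5
  v2 = a.a.0 | (0 | 0) → —a→ v5
  v3 = b.(0 + 0) → —b→ v6
  v4 = 0 | c.(0 | 0) → —c→ v7
  v5 = a.0 | (0 | 0) → —a→ v7
  v6 = 0 + 0 → ·
  v7 = 0 | (0 | 0) → ·
Trace ⟨b⟩ through P, begin at {u0}:
  [1] b ⇒ {u1}
  — P admits the full trace.
Trace ⟨b⟩ through Q, begin at {v0}:
  [1] b ⇒ ∅  — Q cannot continue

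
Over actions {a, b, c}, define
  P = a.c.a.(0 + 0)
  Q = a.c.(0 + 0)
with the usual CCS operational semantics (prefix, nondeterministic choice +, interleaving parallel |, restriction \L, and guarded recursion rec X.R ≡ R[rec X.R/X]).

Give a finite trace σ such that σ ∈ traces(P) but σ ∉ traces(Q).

aca

Reachable graph of P (4 states):
  m0 = a.c.a.(0 + 0) → --a--▸ m1
  m1 = c.a.(0 + 0) → --c--▸ m2
  m2 = a.(0 + 0) → --a--▸ m3
  m3 = 0 + 0 → stopped
Reachable graph of Q (3 states):
  n0 = a.c.(0 + 0) → --a--▸ n1
  n1 = c.(0 + 0) → --c--▸ n2
  n2 = 0 + 0 → stopped
Trace ⟨aca⟩ through P, begin at {m0}:
  after a @ step 1: {m1}
  after c @ step 2: {m2}
  after a @ step 3: {m3}
  P completes σ.
Trace ⟨aca⟩ through Q, begin at {n0}:
  after a @ step 1: {n1}
  after c @ step 2: {n2}
  after a @ step 3: ∅  — Q cannot continue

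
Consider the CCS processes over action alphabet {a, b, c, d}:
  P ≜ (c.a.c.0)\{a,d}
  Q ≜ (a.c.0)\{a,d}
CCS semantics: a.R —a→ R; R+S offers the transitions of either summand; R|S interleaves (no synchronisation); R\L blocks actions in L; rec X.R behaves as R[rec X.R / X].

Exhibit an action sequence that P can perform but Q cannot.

Reachable graph of P (2 states):
  u0 = (c.a.c.0)\{a,d} | --c--▸ u1
  u1 = (a.c.0)\{a,d} | ∅
Reachable graph of Q (1 states):
  v0 = (a.c.0)\{a,d} | ∅
Run σ = ⟨c⟩ on P: start {u0}
  after c @ step 1: {u1}
  ✓ P
Run σ = ⟨c⟩ on Q: start {v0}
  after c @ step 1: no successor for Q

c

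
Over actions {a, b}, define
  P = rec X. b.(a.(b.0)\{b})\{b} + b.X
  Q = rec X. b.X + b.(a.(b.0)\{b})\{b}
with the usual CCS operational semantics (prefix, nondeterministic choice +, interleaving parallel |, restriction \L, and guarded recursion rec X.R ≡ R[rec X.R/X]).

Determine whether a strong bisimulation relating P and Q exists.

P ~ Q

Reachable graph of P (3 states):
  s0 = rec X. b.(a.(b.0)\{b})\{b} + b.X → —b→ s0, —b→ s1
  s1 = (a.(b.0)\{b})\{b} → —a→ s2
  s2 = (b.0)\{b}\{b} → stopped
Reachable graph of Q (3 states):
  t0 = rec X. b.X + b.(a.(b.0)\{b})\{b} → —b→ t0, —b→ t1
  t1 = (a.(b.0)\{b})\{b} → —a→ t2
  t2 = (b.0)\{b}\{b} → stopped
Bisimilarity quotient blocks:
  B0 = {s0, t0}
  B1 = {s1, t1}
  B2 = {s2, t2}
s0 ∈ B0, t0 ∈ B0 → same block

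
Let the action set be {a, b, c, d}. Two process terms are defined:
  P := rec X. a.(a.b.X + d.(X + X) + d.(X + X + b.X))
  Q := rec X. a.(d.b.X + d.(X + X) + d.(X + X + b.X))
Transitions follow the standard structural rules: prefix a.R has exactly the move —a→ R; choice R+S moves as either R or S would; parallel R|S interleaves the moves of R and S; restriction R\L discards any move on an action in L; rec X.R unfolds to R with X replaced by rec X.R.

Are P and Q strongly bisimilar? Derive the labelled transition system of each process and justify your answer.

LTS(P): 5 reachable states
  m0 = rec X. a.(a.b.X + d.(X + X) + d.(X + X + b.X)) → ··a··> m1
  m1 = a.b.(rec X. a.(a.b.X + d.(X + X) + d.(X + X + b.X))) + d.((rec X. a.(a.b.X + d.(X + X) + d.(X + X + b.X))) + (rec X. a.(a.b.X + d.(X + X) + d.(X + X + b.X)))) + d.((rec X. a.(a.b.X + d.(X + X) + d.(X + X + b.X))) + (rec X. a.(a.b.X + d.(X + X) + d.(X + X + b.X))) + b.(rec X. a.(a.b.X + d.(X + X) + d.(X + X + b.X)))) → ··a··> m2, ··d··> m3, ··d··> m4
  m2 = b.(rec X. a.(a.b.X + d.(X + X) + d.(X + X + b.X))) → ··b··> m0
  m3 = (rec X. a.(a.b.X + d.(X + X) + d.(X + X + b.X))) + (rec X. a.(a.b.X + d.(X + X) + d.(X + X + b.X))) → ··a··> m1
  m4 = (rec X. a.(a.b.X + d.(X + X) + d.(X + X + b.X))) + (rec X. a.(a.b.X + d.(X + X) + d.(X + X + b.X))) + b.(rec X. a.(a.b.X + d.(X + X) + d.(X + X + b.X))) → ··a··> m1, ··b··> m0
LTS(Q): 5 reachable states
  n0 = rec X. a.(d.b.X + d.(X + X) + d.(X + X + b.X)) → ··a··> n1
  n1 = d.b.(rec X. a.(d.b.X + d.(X + X) + d.(X + X + b.X))) + d.((rec X. a.(d.b.X + d.(X + X) + d.(X + X + b.X))) + (rec X. a.(d.b.X + d.(X + X) + d.(X + X + b.X)))) + d.((rec X. a.(d.b.X + d.(X + X) + d.(X + X + b.X))) + (rec X. a.(d.b.X + d.(X + X) + d.(X + X + b.X))) + b.(rec X. a.(d.b.X + d.(X + X) + d.(X + X + b.X)))) → ··d··> n2, ··d··> n3, ··d··> n4
  n2 = (rec X. a.(d.b.X + d.(X + X) + d.(X + X + b.X))) + (rec X. a.(d.b.X + d.(X + X) + d.(X + X + b.X))) → ··a··> n1
  n3 = (rec X. a.(d.b.X + d.(X + X) + d.(X + X + b.X))) + (rec X. a.(d.b.X + d.(X + X) + d.(X + X + b.X))) + b.(rec X. a.(d.b.X + d.(X + X) + d.(X + X + b.X))) → ··a··> n1, ··b··> n0
  n4 = b.(rec X. a.(d.b.X + d.(X + X) + d.(X + X + b.X))) → ··b··> n0
Partition-refinement fixed point:
  B0 = {m0, m3}
  B1 = {m1}
  B2 = {m2}
  B3 = {m4}
  B4 = {n0, n2}
  B5 = {n1}
  B6 = {n4}
  B7 = {n3}
m0 ∈ B0, n0 ∈ B4 → different blocks

P ≁ Q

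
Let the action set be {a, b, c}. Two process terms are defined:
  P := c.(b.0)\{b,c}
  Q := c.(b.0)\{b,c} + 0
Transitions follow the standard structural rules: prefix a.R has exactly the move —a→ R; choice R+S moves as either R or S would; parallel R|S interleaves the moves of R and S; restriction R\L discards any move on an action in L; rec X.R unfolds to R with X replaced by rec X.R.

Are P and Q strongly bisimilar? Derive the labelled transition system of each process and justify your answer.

P's transition system — 2 states:
  u0 = c.(b.0)\{b,c} ⊢ -c-> u1
  u1 = (b.0)\{b,c} ⊢ ·
Q's transition system — 2 states:
  v0 = c.(b.0)\{b,c} + 0 ⊢ -c-> v1
  v1 = (b.0)\{b,c} ⊢ ·
Bisimilarity quotient blocks:
  B0 = {u0, v0}
  B1 = {u1, v1}
u0 ∈ B0, v0 ∈ B0 → same block

P ~ Q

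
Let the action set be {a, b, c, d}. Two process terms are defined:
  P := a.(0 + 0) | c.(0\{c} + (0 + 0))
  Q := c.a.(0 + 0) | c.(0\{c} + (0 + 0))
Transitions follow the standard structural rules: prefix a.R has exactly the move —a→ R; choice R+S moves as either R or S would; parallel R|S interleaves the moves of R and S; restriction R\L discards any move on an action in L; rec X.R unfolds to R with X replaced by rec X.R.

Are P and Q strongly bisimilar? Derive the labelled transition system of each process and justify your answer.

LTS(P): 4 reachable states
  s0 = a.(0 + 0) | c.(0\{c} + (0 + 0)) :: --a--▸ s1, --c--▸ s2
  s1 = (0 + 0) | c.(0\{c} + (0 + 0)) :: --c--▸ s3
  s2 = a.(0 + 0) | (0\{c} + (0 + 0)) :: --a--▸ s3
  s3 = (0 + 0) | (0\{c} + (0 + 0)) :: deadlocked
LTS(Q): 6 reachable states
  t0 = c.a.(0 + 0) | c.(0\{c} + (0 + 0)) :: --c--▸ t1, --c--▸ t2
  t1 = a.(0 + 0) | c.(0\{c} + (0 + 0)) :: --a--▸ t3, --c--▸ t4
  t2 = c.a.(0 + 0) | (0\{c} + (0 + 0)) :: --c--▸ t4
  t3 = (0 + 0) | c.(0\{c} + (0 + 0)) :: --c--▸ t5
  t4 = a.(0 + 0) | (0\{c} + (0 + 0)) :: --a--▸ t5
  t5 = (0 + 0) | (0\{c} + (0 + 0)) :: deadlocked
Partition-refinement fixed point:
  B0 = {s0, t1}
  B1 = {s2, t4}
  B2 = {s3, t5}
  B3 = {s1, t3}
  B4 = {t0}
  B5 = {t2}
s0 ∈ B0, t0 ∈ B4 → different blocks

NO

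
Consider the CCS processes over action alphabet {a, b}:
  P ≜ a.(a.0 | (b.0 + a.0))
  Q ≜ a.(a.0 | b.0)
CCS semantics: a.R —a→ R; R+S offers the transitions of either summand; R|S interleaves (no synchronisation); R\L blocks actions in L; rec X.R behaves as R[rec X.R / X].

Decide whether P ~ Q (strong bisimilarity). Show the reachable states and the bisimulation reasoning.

NO

LTS(P): 5 reachable states
  u0 = a.(a.0 | (b.0 + a.0)) ⊢ --a--▸ u1
  u1 = a.0 | (b.0 + a.0) ⊢ --a--▸ u2, --a--▸ u3, --b--▸ u3
  u2 = 0 | (b.0 + a.0) ⊢ --a--▸ u4, --b--▸ u4
  u3 = a.0 | 0 ⊢ --a--▸ u4
  u4 = 0 | 0 ⊢ ·
LTS(Q): 5 reachable states
  v0 = a.(a.0 | b.0) ⊢ --a--▸ v1
  v1 = a.0 | b.0 ⊢ --a--▸ v2, --b--▸ v3
  v2 = 0 | b.0 ⊢ --b--▸ v4
  v3 = a.0 | 0 ⊢ --a--▸ v4
  v4 = 0 | 0 ⊢ ·
Coarsest stable partition (strong bisimilarity classes):
  B0 = {u0}
  B1 = {u1}
  B2 = {u2}
  B3 = {u4, v4}
  B4 = {u3, v3}
  B5 = {v0}
  B6 = {v1}
  B7 = {v2}
u0 ∈ B0, v0 ∈ B5 → different blocks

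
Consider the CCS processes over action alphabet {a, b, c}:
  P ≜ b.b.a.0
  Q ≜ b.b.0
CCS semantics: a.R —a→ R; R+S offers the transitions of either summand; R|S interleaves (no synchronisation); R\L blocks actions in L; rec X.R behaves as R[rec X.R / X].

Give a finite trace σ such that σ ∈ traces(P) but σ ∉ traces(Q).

LTS(P): 4 reachable states
  p0 = b.b.a.0 ⊢ =b=> p1
  p1 = b.a.0 ⊢ =b=> p2
  p2 = a.0 ⊢ =a=> p3
  p3 = 0 ⊢ ·
LTS(Q): 3 reachable states
  q0 = b.b.0 ⊢ =b=> q1
  q1 = b.0 ⊢ =b=> q2
  q2 = 0 ⊢ ·
Trace ⟨bba⟩ through P, begin at {p0}:
  step 1 (b): {p1}
  step 2 (b): {p2}
  step 3 (a): {p3}
  — P admits the full trace.
Trace ⟨bba⟩ through Q, begin at {q0}:
  step 1 (b): {q1}
  step 2 (b): {q2}
  step 3 (a): ∅  — Q cannot continue

bba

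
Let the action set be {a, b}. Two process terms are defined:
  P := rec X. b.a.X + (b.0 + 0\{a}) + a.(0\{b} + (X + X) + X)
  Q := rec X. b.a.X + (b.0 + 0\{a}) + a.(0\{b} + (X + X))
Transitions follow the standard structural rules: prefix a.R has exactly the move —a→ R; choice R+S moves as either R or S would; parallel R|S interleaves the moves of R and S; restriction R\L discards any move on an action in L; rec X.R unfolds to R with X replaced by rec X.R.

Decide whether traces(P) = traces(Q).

trace-equivalent

Reachable graph of P (4 states):
  p0 = rec X. b.a.X + (b.0 + 0\{a}) + a.(0\{b} + (X + X) + X) has moves =a=> p1, =b=> p2, =b=> p3
  p1 = 0\{b} + ((rec X. b.a.X + (b.0 + 0\{a}) + a.(0\{b} + (X + X) + X)) + (rec X. b.a.X + (b.0 + 0\{a}) + a.(0\{b} + (X + X) + X))) + (rec X. b.a.X + (b.0 + 0\{a}) + a.(0\{b} + (X + X) + X)) has moves =a=> p1, =b=> p2, =b=> p3
  p2 = 0 has moves (no moves)
  p3 = a.(rec X. b.a.X + (b.0 + 0\{a}) + a.(0\{b} + (X + X) + X)) has moves =a=> p0
Reachable graph of Q (4 states):
  q0 = rec X. b.a.X + (b.0 + 0\{a}) + a.(0\{b} + (X + X)) has moves =a=> q1, =b=> q2, =b=> q3
  q1 = 0\{b} + ((rec X. b.a.X + (b.0 + 0\{a}) + a.(0\{b} + (X + X))) + (rec X. b.a.X + (b.0 + 0\{a}) + a.(0\{b} + (X + X)))) has moves =a=> q1, =b=> q2, =b=> q3
  q2 = 0 has moves (no moves)
  q3 = a.(rec X. b.a.X + (b.0 + 0\{a}) + a.(0\{b} + (X + X))) has moves =a=> q0
Partition-refinement fixed point:
  B0 = {p0, p1, q0, q1}
  B1 = {p3, q3}
  B2 = {p2, q2}
p0 ∈ B0, q0 ∈ B0 → same block
Bisimilar ⇒ trace-equivalent.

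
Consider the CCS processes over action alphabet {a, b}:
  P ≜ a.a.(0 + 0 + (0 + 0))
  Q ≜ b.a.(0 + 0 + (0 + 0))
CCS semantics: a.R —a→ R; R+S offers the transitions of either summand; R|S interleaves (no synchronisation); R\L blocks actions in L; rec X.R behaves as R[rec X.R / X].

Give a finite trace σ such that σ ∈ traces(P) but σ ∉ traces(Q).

a

Reachable graph of P (3 states):
  p0 = a.a.(0 + 0 + (0 + 0)) ⊢ -a-> p1
  p1 = a.(0 + 0 + (0 + 0)) ⊢ -a-> p2
  p2 = 0 + 0 + (0 + 0) ⊢ ∅
Reachable graph of Q (3 states):
  q0 = b.a.(0 + 0 + (0 + 0)) ⊢ -b-> q1
  q1 = a.(0 + 0 + (0 + 0)) ⊢ -a-> q2
  q2 = 0 + 0 + (0 + 0) ⊢ ∅
Run σ = ⟨a⟩ on P: start {p0}
  after a @ step 1: {p1}
  ✓ P
Run σ = ⟨a⟩ on Q: start {q0}
  after a @ step 1: no successor for Q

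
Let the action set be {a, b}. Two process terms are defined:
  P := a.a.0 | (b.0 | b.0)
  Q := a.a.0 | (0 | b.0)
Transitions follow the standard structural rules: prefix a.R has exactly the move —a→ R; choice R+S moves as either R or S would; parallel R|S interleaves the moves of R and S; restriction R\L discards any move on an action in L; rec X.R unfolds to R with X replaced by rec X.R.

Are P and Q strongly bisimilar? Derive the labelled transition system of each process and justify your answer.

not bisimilar

Reachable graph of P (12 states):
  m0 = a.a.0 | (b.0 | b.0) :: --a--▸ m1, --b--▸ m2, --b--▸ m3
  m1 = a.0 | (b.0 | b.0) :: --a--▸ m4, --b--▸ m5, --b--▸ m6
  m2 = a.a.0 | (0 | b.0) :: --a--▸ m5, --b--▸ m7
  m3 = a.a.0 | (b.0 | 0) :: --a--▸ m6, --b--▸ m7
  m4 = 0 | (b.0 | b.0) :: --b--▸ m8, --b--▸ m9
  m5 = a.0 | (0 | b.0) :: --a--▸ m8, --b--▸ m10
  m6 = a.0 | (b.0 | 0) :: --a--▸ m9, --b--▸ m10
  m7 = a.a.0 | (0 | 0) :: --a--▸ m10
  m8 = 0 | (0 | b.0) :: --b--▸ m11
  m9 = 0 | (b.0 | 0) :: --b--▸ m11
  m10 = a.0 | (0 | 0) :: --a--▸ m11
  m11 = 0 | (0 | 0) :: (no moves)
Reachable graph of Q (6 states):
  n0 = a.a.0 | (0 | b.0) :: --a--▸ n1, --b--▸ n2
  n1 = a.0 | (0 | b.0) :: --a--▸ n3, --b--▸ n4
  n2 = a.a.0 | (0 | 0) :: --a--▸ n4
  n3 = 0 | (0 | b.0) :: --b--▸ n5
  n4 = a.0 | (0 | 0) :: --a--▸ n5
  n5 = 0 | (0 | 0) :: (no moves)
Bisimilarity quotient blocks:
  B0 = {m0}
  B1 = {m1}
  B2 = {m5, m6, n1}
  B3 = {m8, m9, n3}
  B4 = {m11, n5}
  B5 = {m10, n4}
  B6 = {m4}
  B7 = {m2, m3, n0}
  B8 = {m7, n2}
m0 ∈ B0, n0 ∈ B7 → different blocks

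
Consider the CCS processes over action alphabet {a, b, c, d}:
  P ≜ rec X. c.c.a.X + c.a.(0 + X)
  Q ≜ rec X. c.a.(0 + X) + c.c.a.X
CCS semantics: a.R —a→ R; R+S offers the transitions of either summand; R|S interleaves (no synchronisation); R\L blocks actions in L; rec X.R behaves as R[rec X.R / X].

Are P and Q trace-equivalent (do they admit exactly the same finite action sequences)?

traces(P) = traces(Q)

Reachable graph of P (5 states):
  u0 = rec X. c.c.a.X + c.a.(0 + X) | ··c··> u1, ··c··> u2
  u1 = a.(0 + (rec X. c.c.a.X + c.a.(0 + X))) | ··a··> u3
  u2 = c.a.(rec X. c.c.a.X + c.a.(0 + X)) | ··c··> u4
  u3 = 0 + (rec X. c.c.a.X + c.a.(0 + X)) | ··c··> u1, ··c··> u2
  u4 = a.(rec X. c.c.a.X + c.a.(0 + X)) | ··a··> u0
Reachable graph of Q (5 states):
  v0 = rec X. c.a.(0 + X) + c.c.a.X | ··c··> v1, ··c··> v2
  v1 = a.(0 + (rec X. c.a.(0 + X) + c.c.a.X)) | ··a··> v3
  v2 = c.a.(rec X. c.a.(0 + X) + c.c.a.X) | ··c··> v4
  v3 = 0 + (rec X. c.a.(0 + X) + c.c.a.X) | ··c··> v1, ··c··> v2
  v4 = a.(rec X. c.a.(0 + X) + c.c.a.X) | ··a··> v0
Coarsest stable partition (strong bisimilarity classes):
  B0 = {u0, u3, v0, v3}
  B1 = {u2, v2}
  B2 = {u1, u4, v1, v4}
u0 ∈ B0, v0 ∈ B0 → same block
Bisimilar ⇒ trace-equivalent.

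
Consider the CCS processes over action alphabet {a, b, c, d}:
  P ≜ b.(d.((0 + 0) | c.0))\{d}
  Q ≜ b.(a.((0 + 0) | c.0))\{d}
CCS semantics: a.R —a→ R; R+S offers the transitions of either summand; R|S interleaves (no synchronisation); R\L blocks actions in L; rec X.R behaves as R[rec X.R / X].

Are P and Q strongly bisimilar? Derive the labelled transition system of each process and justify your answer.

P ≁ Q

P's transition system — 2 states:
  p0 = b.(d.((0 + 0) | c.0))\{d} has moves ··b··> p1
  p1 = (d.((0 + 0) | c.0))\{d} has moves ∅
Q's transition system — 4 states:
  q0 = b.(a.((0 + 0) | c.0))\{d} has moves ··b··> q1
  q1 = (a.((0 + 0) | c.0))\{d} has moves ··a··> q2
  q2 = ((0 + 0) | c.0)\{d} has moves ··c··> q3
  q3 = ((0 + 0) | 0)\{d} has moves ∅
Partition-refinement fixed point:
  B0 = {p0}
  B1 = {p1, q3}
  B2 = {q0}
  B3 = {q1}
  B4 = {q2}
p0 ∈ B0, q0 ∈ B2 → different blocks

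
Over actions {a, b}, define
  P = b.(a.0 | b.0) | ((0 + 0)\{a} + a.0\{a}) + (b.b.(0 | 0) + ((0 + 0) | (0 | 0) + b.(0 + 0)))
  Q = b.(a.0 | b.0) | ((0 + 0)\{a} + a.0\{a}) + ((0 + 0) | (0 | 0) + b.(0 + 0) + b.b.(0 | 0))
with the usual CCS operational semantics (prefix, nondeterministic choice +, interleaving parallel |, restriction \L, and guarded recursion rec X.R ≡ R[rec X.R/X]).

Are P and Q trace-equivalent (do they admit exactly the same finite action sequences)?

YES

LTS(P): 13 reachable states
  u0 = b.(a.0 | b.0) | ((0 + 0)\{a} + a.0\{a}) + (b.b.(0 | 0) + ((0 + 0) | (0 | 0) + b.(0 + 0))) ⊢ -a-> u1, -b-> u2, -b-> u3, -b-> u4
  u1 = b.(a.0 | b.0) | 0\{a} ⊢ -b-> u5
  u2 = 0 + 0 ⊢ ·
  u3 = a.0 | b.0 | ((0 + 0)\{a} + a.0\{a}) ⊢ -a-> u5, -a-> u6, -b-> u7
  u4 = b.(0 | 0) ⊢ -b-> u8
  u5 = a.0 | b.0 | 0\{a} ⊢ -a-> u9, -b-> u10
  u6 = 0 | b.0 | ((0 + 0)\{a} + a.0\{a}) ⊢ -a-> u9, -b-> u11
  u7 = a.0 | 0 | ((0 + 0)\{a} + a.0\{a}) ⊢ -a-> u10, -a-> u11
  u8 = 0 | 0 ⊢ ·
  u9 = 0 | b.0 | 0\{a} ⊢ -b-> u12
  u10 = a.0 | 0 | 0\{a} ⊢ -a-> u12
  u11 = 0 | 0 | ((0 + 0)\{a} + a.0\{a}) ⊢ -a-> u12
  u12 = 0 | 0 | 0\{a} ⊢ ·
LTS(Q): 13 reachable states
  v0 = b.(a.0 | b.0) | ((0 + 0)\{a} + a.0\{a}) + ((0 + 0) | (0 | 0) + b.(0 + 0) + b.b.(0 | 0)) ⊢ -a-> v1, -b-> v2, -b-> v3, -b-> v4
  v1 = b.(a.0 | b.0) | 0\{a} ⊢ -b-> v5
  v2 = 0 + 0 ⊢ ·
  v3 = a.0 | b.0 | ((0 + 0)\{a} + a.0\{a}) ⊢ -a-> v5, -a-> v6, -b-> v7
  v4 = b.(0 | 0) ⊢ -b-> v8
  v5 = a.0 | b.0 | 0\{a} ⊢ -a-> v9, -b-> v10
  v6 = 0 | b.0 | ((0 + 0)\{a} + a.0\{a}) ⊢ -a-> v9, -b-> v11
  v7 = a.0 | 0 | ((0 + 0)\{a} + a.0\{a}) ⊢ -a-> v10, -a-> v11
  v8 = 0 | 0 ⊢ ·
  v9 = 0 | b.0 | 0\{a} ⊢ -b-> v12
  v10 = a.0 | 0 | 0\{a} ⊢ -a-> v12
  v11 = 0 | 0 | ((0 + 0)\{a} + a.0\{a}) ⊢ -a-> v12
  v12 = 0 | 0 | 0\{a} ⊢ ·
Bisimilarity quotient blocks:
  B0 = {u0, v0}
  B1 = {u4, u9, v4, v9}
  B2 = {u12, u2, u8, v12, v2, v8}
  B3 = {u1, v1}
  B4 = {u5, u6, v5, v6}
  B5 = {u10, u11, v10, v11}
  B6 = {u3, v3}
  B7 = {u7, v7}
u0 ∈ B0, v0 ∈ B0 → same block
Bisimilar ⇒ trace-equivalent.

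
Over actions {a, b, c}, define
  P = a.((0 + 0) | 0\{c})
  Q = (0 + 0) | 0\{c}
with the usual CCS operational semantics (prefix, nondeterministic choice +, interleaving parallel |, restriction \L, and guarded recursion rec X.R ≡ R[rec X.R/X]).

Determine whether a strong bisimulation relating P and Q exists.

LTS(P): 2 reachable states
  s0 = a.((0 + 0) | 0\{c}) ⊢ ··a··> s1
  s1 = (0 + 0) | 0\{c} ⊢ ·
LTS(Q): 1 reachable states
  t0 = (0 + 0) | 0\{c} ⊢ ·
Partition-refinement fixed point:
  B0 = {s0}
  B1 = {s1, t0}
s0 ∈ B0, t0 ∈ B1 → different blocks

not bisimilar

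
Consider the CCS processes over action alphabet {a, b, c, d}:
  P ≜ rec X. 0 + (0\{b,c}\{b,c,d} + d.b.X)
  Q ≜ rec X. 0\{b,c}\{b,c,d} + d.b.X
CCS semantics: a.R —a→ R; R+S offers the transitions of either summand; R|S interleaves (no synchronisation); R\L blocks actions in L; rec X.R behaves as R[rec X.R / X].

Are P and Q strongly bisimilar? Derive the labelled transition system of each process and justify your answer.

P's transition system — 2 states:
  u0 = rec X. 0 + (0\{b,c}\{b,c,d} + d.b.X) → =d=> u1
  u1 = b.(rec X. 0 + (0\{b,c}\{b,c,d} + d.b.X)) → =b=> u0
Q's transition system — 2 states:
  v0 = rec X. 0\{b,c}\{b,c,d} + d.b.X → =d=> v1
  v1 = b.(rec X. 0\{b,c}\{b,c,d} + d.b.X) → =b=> v0
Bisimilarity quotient blocks:
  B0 = {u0, v0}
  B1 = {u1, v1}
u0 ∈ B0, v0 ∈ B0 → same block

P ~ Q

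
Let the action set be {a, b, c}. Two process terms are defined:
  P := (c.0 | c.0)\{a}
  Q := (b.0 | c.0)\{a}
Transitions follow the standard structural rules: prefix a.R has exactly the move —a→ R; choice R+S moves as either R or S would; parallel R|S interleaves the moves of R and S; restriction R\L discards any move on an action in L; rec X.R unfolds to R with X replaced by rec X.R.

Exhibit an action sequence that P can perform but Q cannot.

Reachable graph of P (4 states):
  s0 = (c.0 | c.0)\{a} has moves —c→ s1, —c→ s2
  s1 = (0 | c.0)\{a} has moves —c→ s3
  s2 = (c.0 | 0)\{a} has moves —c→ s3
  s3 = (0 | 0)\{a} has moves stopped
Reachable graph of Q (4 states):
  t0 = (b.0 | c.0)\{a} has moves —b→ t1, —c→ t2
  t1 = (0 | c.0)\{a} has moves —c→ t3
  t2 = (b.0 | 0)\{a} has moves —b→ t3
  t3 = (0 | 0)\{a} has moves stopped
Executing cc from P (initial set {s0}):
  after c @ step 1: {s1, s2}
  after c @ step 2: {s3}
  ✓ P
Executing cc from Q (initial set {t0}):
  after c @ step 1: {t2}
  after c @ step 2: no successor for Q

cc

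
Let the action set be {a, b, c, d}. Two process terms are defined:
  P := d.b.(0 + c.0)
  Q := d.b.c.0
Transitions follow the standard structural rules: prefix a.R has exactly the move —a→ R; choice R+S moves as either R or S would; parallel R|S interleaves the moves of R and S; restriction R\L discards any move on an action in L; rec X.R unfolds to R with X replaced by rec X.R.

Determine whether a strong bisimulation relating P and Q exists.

bisimilar

P's transition system — 4 states:
  p0 = d.b.(0 + c.0) :: --d--▸ p1
  p1 = b.(0 + c.0) :: --b--▸ p2
  p2 = 0 + c.0 :: --c--▸ p3
  p3 = 0 :: ·
Q's transition system — 4 states:
  q0 = d.b.c.0 :: --d--▸ q1
  q1 = b.c.0 :: --b--▸ q2
  q2 = c.0 :: --c--▸ q3
  q3 = 0 :: ·
Coarsest stable partition (strong bisimilarity classes):
  B0 = {p0, q0}
  B1 = {p1, q1}
  B2 = {p2, q2}
  B3 = {p3, q3}
p0 ∈ B0, q0 ∈ B0 → same block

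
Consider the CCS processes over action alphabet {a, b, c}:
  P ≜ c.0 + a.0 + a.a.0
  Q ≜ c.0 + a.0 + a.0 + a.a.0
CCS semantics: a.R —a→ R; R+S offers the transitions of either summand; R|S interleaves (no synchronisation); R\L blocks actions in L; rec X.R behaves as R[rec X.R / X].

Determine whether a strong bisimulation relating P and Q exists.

Reachable graph of P (3 states):
  p0 = c.0 + a.0 + a.a.0 ⊢ --a--▸ p1, --a--▸ p2, --c--▸ p1
  p1 = 0 ⊢ stopped
  p2 = a.0 ⊢ --a--▸ p1
Reachable graph of Q (3 states):
  q0 = c.0 + a.0 + a.0 + a.a.0 ⊢ --a--▸ q1, --a--▸ q2, --c--▸ q1
  q1 = 0 ⊢ stopped
  q2 = a.0 ⊢ --a--▸ q1
Partition-refinement fixed point:
  B0 = {p0, q0}
  B1 = {p1, q1}
  B2 = {p2, q2}
p0 ∈ B0, q0 ∈ B0 → same block

P ~ Q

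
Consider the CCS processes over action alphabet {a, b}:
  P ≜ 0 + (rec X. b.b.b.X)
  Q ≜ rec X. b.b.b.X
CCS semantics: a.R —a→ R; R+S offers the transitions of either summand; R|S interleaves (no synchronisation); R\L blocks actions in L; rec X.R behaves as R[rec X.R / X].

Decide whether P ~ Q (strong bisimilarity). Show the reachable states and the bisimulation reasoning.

P's transition system — 4 states:
  u0 = 0 + (rec X. b.b.b.X) | -b-> u1
  u1 = b.b.(rec X. b.b.b.X) | -b-> u2
  u2 = b.(rec X. b.b.b.X) | -b-> u3
  u3 = rec X. b.b.b.X | -b-> u1
Q's transition system — 3 states:
  v0 = rec X. b.b.b.X | -b-> v1
  v1 = b.b.(rec X. b.b.b.X) | -b-> v2
  v2 = b.(rec X. b.b.b.X) | -b-> v0
Bisimilarity quotient blocks:
  B0 = {u0, u1, u2, u3, v0, v1, v2}
u0 ∈ B0, v0 ∈ B0 → same block

bisimilar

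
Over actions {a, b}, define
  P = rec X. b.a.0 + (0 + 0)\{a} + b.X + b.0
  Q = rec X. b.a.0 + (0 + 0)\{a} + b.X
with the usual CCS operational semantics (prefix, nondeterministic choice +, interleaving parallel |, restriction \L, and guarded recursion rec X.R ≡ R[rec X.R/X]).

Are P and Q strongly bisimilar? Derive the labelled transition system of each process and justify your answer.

P ≁ Q

Reachable graph of P (3 states):
  s0 = rec X. b.a.0 + (0 + 0)\{a} + b.X + b.0 :: —b→ s0, —b→ s1, —b→ s2
  s1 = 0 :: ·
  s2 = a.0 :: —a→ s1
Reachable graph of Q (3 states):
  t0 = rec X. b.a.0 + (0 + 0)\{a} + b.X :: —b→ t0, —b→ t1
  t1 = a.0 :: —a→ t2
  t2 = 0 :: ·
Bisimilarity quotient blocks:
  B0 = {s0}
  B1 = {s2, t1}
  B2 = {s1, t2}
  B3 = {t0}
s0 ∈ B0, t0 ∈ B3 → different blocks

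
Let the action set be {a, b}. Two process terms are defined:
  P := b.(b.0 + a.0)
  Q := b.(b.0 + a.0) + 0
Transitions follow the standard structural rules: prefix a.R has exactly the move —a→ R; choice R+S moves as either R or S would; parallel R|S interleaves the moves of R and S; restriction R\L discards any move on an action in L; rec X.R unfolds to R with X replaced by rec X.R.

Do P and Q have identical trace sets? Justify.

LTS(P): 3 reachable states
  s0 = b.(b.0 + a.0) | -b-> s1
  s1 = b.0 + a.0 | -a-> s2, -b-> s2
  s2 = 0 | ∅
LTS(Q): 3 reachable states
  t0 = b.(b.0 + a.0) + 0 | -b-> t1
  t1 = b.0 + a.0 | -a-> t2, -b-> t2
  t2 = 0 | ∅
Partition-refinement fixed point:
  B0 = {s0, t0}
  B1 = {s1, t1}
  B2 = {s2, t2}
s0 ∈ B0, t0 ∈ B0 → same block
Bisimilar ⇒ trace-equivalent.

trace-equivalent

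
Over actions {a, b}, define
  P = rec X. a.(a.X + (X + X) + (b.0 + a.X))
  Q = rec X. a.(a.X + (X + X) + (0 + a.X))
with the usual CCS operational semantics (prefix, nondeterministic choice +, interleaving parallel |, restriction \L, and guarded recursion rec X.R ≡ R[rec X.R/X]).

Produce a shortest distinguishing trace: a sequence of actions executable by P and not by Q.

ab

P's transition system — 3 states:
  u0 = rec X. a.(a.X + (X + X) + (b.0 + a.X)) | ··a··> u1
  u1 = a.(rec X. a.(a.X + (X + X) + (b.0 + a.X))) + ((rec X. a.(a.X + (X + X) + (b.0 + a.X))) + (rec X. a.(a.X + (X + X) + (b.0 + a.X)))) + (b.0 + a.(rec X. a.(a.X + (X + X) + (b.0 + a.X)))) | ··a··> u0, ··a··> u1, ··b··> u2
  u2 = 0 | ∅
Q's transition system — 2 states:
  v0 = rec X. a.(a.X + (X + X) + (0 + a.X)) | ··a··> v1
  v1 = a.(rec X. a.(a.X + (X + X) + (0 + a.X))) + ((rec X. a.(a.X + (X + X) + (0 + a.X))) + (rec X. a.(a.X + (X + X) + (0 + a.X)))) + (0 + a.(rec X. a.(a.X + (X + X) + (0 + a.X)))) | ··a··> v0, ··a··> v1
Executing ab from P (initial set {u0}):
  step 1 (a): {u1}
  step 2 (b): {u2}
  P completes σ.
Executing ab from Q (initial set {v0}):
  step 1 (a): {v1}
  step 2 (b): ∅  — Q cannot continue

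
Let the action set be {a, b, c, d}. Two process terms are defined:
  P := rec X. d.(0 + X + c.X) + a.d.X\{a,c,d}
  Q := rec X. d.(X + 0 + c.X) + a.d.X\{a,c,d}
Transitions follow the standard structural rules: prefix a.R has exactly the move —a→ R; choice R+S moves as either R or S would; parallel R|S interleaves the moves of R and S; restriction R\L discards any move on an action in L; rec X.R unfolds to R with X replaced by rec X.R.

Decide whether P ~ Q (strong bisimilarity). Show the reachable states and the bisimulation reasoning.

Reachable graph of P (4 states):
  s0 = rec X. d.(0 + X + c.X) + a.d.X\{a,c,d} ⊢ -a-> s1, -d-> s2
  s1 = d.(rec X. d.(0 + X + c.X) + a.d.X\{a,c,d})\{a,c,d} ⊢ -d-> s3
  s2 = 0 + (rec X. d.(0 + X + c.X) + a.d.X\{a,c,d}) + c.(rec X. d.(0 + X + c.X) + a.d.X\{a,c,d}) ⊢ -a-> s1, -c-> s0, -d-> s2
  s3 = (rec X. d.(0 + X + c.X) + a.d.X\{a,c,d})\{a,c,d} ⊢ stopped
Reachable graph of Q (4 states):
  t0 = rec X. d.(X + 0 + c.X) + a.d.X\{a,c,d} ⊢ -a-> t1, -d-> t2
  t1 = d.(rec X. d.(X + 0 + c.X) + a.d.X\{a,c,d})\{a,c,d} ⊢ -d-> t3
  t2 = (rec X. d.(X + 0 + c.X) + a.d.X\{a,c,d}) + 0 + c.(rec X. d.(X + 0 + c.X) + a.d.X\{a,c,d}) ⊢ -a-> t1, -c-> t0, -d-> t2
  t3 = (rec X. d.(X + 0 + c.X) + a.d.X\{a,c,d})\{a,c,d} ⊢ stopped
Bisimilarity quotient blocks:
  B0 = {s0, t0}
  B1 = {s1, t1}
  B2 = {s3, t3}
  B3 = {s2, t2}
s0 ∈ B0, t0 ∈ B0 → same block

P ~ Q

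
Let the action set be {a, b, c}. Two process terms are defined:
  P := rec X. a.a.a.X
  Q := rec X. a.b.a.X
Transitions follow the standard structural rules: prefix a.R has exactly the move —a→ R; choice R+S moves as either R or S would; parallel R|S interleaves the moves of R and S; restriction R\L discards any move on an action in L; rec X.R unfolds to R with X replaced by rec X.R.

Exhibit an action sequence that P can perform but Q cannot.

LTS(P): 3 reachable states
  p0 = rec X. a.a.a.X | ··a··> p1
  p1 = a.a.(rec X. a.a.a.X) | ··a··> p2
  p2 = a.(rec X. a.a.a.X) | ··a··> p0
LTS(Q): 3 reachable states
  q0 = rec X. a.b.a.X | ··a··> q1
  q1 = b.a.(rec X. a.b.a.X) | ··b··> q2
  q2 = a.(rec X. a.b.a.X) | ··a··> q0
Run σ = ⟨aa⟩ on P: start {p0}
  [1] a ⇒ {p1}
  [2] a ⇒ {p2}
  ✓ P
Run σ = ⟨aa⟩ on Q: start {q0}
  [1] a ⇒ {q1}
  [2] a ⇒ ∅ (Q stuck)

aa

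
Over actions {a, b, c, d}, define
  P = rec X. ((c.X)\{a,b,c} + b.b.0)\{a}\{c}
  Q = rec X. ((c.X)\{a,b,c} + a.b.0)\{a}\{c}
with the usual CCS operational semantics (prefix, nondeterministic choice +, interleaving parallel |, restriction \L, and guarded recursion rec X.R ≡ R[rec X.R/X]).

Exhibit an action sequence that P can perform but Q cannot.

b

LTS(P): 3 reachable states
  s0 = rec X. ((c.X)\{a,b,c} + b.b.0)\{a}\{c} → —b→ s1
  s1 = (b.0)\{a}\{c} → —b→ s2
  s2 = 0\{a}\{c} → stopped
LTS(Q): 1 reachable states
  t0 = rec X. ((c.X)\{a,b,c} + a.b.0)\{a}\{c} → stopped
Trace ⟨b⟩ through P, begin at {s0}:
  after b @ step 1: {s1}
  P completes σ.
Trace ⟨b⟩ through Q, begin at {t0}:
  after b @ step 1: ∅ (Q stuck)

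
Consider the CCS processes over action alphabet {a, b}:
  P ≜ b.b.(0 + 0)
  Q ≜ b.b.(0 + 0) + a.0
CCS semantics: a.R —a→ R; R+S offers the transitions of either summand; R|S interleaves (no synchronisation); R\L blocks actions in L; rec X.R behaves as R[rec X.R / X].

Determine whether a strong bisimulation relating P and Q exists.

LTS(P): 3 reachable states
  m0 = b.b.(0 + 0) ⊢ ··b··> m1
  m1 = b.(0 + 0) ⊢ ··b··> m2
  m2 = 0 + 0 ⊢ deadlocked
LTS(Q): 4 reachable states
  n0 = b.b.(0 + 0) + a.0 ⊢ ··a··> n1, ··b··> n2
  n1 = 0 ⊢ deadlocked
  n2 = b.(0 + 0) ⊢ ··b··> n3
  n3 = 0 + 0 ⊢ deadlocked
Coarsest stable partition (strong bisimilarity classes):
  B0 = {m0}
  B1 = {m1, n2}
  B2 = {m2, n1, n3}
  B3 = {n0}
m0 ∈ B0, n0 ∈ B3 → different blocks

NO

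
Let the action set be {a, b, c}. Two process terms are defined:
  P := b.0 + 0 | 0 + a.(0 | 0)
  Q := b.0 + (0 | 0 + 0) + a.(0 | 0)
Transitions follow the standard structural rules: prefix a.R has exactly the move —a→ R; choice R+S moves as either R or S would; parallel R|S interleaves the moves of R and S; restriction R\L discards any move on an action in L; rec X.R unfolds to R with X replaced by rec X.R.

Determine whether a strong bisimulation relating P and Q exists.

bisimilar

Reachable graph of P (3 states):
  u0 = b.0 + 0 | 0 + a.(0 | 0) :: ··a··> u1, ··b··> u2
  u1 = 0 | 0 :: (no moves)
  u2 = 0 :: (no moves)
Reachable graph of Q (3 states):
  v0 = b.0 + (0 | 0 + 0) + a.(0 | 0) :: ··a··> v1, ··b··> v2
  v1 = 0 | 0 :: (no moves)
  v2 = 0 :: (no moves)
Partition-refinement fixed point:
  B0 = {u0, v0}
  B1 = {u1, u2, v1, v2}
u0 ∈ B0, v0 ∈ B0 → same block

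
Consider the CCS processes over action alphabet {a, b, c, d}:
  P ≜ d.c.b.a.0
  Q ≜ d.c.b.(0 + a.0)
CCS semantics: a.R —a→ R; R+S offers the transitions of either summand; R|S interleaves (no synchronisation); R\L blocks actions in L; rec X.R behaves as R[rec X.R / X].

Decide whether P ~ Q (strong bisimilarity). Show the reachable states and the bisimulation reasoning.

LTS(P): 5 reachable states
  s0 = d.c.b.a.0 → —d→ s1
  s1 = c.b.a.0 → —c→ s2
  s2 = b.a.0 → —b→ s3
  s3 = a.0 → —a→ s4
  s4 = 0 → (no moves)
LTS(Q): 5 reachable states
  t0 = d.c.b.(0 + a.0) → —d→ t1
  t1 = c.b.(0 + a.0) → —c→ t2
  t2 = b.(0 + a.0) → —b→ t3
  t3 = 0 + a.0 → —a→ t4
  t4 = 0 → (no moves)
Coarsest stable partition (strong bisimilarity classes):
  B0 = {s0, t0}
  B1 = {s1, t1}
  B2 = {s2, t2}
  B3 = {s3, t3}
  B4 = {s4, t4}
s0 ∈ B0, t0 ∈ B0 → same block

P ~ Q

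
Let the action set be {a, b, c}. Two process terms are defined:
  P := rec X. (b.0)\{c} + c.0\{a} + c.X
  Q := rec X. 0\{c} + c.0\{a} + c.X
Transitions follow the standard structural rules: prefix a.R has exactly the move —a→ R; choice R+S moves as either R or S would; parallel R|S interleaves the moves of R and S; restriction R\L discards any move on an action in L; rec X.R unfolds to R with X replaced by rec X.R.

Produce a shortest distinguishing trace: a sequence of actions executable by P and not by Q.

b

P's transition system — 3 states:
  m0 = rec X. (b.0)\{c} + c.0\{a} + c.X :: -b-> m1, -c-> m0, -c-> m2
  m1 = 0\{c} :: stopped
  m2 = 0\{a} :: stopped
Q's transition system — 2 states:
  n0 = rec X. 0\{c} + c.0\{a} + c.X :: -c-> n0, -c-> n1
  n1 = 0\{a} :: stopped
Run σ = ⟨b⟩ on P: start {m0}
  after b @ step 1: {m1}
  ✓ P
Run σ = ⟨b⟩ on Q: start {n0}
  after b @ step 1: no successor for Q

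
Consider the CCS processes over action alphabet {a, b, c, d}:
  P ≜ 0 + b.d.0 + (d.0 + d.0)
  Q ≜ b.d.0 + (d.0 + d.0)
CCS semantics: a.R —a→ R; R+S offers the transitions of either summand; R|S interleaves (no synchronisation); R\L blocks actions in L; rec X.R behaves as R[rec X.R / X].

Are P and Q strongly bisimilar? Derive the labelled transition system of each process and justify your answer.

LTS(P): 3 reachable states
  m0 = 0 + b.d.0 + (d.0 + d.0) → —b→ m1, —d→ m2
  m1 = d.0 → —d→ m2
  m2 = 0 → (no moves)
LTS(Q): 3 reachable states
  n0 = b.d.0 + (d.0 + d.0) → —b→ n1, —d→ n2
  n1 = d.0 → —d→ n2
  n2 = 0 → (no moves)
Bisimilarity quotient blocks:
  B0 = {m0, n0}
  B1 = {m2, n2}
  B2 = {m1, n1}
m0 ∈ B0, n0 ∈ B0 → same block

bisimilar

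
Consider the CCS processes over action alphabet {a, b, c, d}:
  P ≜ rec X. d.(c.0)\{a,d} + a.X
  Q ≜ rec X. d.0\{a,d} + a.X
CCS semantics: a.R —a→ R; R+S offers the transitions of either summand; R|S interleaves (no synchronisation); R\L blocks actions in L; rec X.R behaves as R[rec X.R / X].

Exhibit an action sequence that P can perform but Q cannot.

LTS(P): 3 reachable states
  s0 = rec X. d.(c.0)\{a,d} + a.X :: =a=> s0, =d=> s1
  s1 = (c.0)\{a,d} :: =c=> s2
  s2 = 0\{a,d} :: deadlocked
LTS(Q): 2 reachable states
  t0 = rec X. d.0\{a,d} + a.X :: =a=> t0, =d=> t1
  t1 = 0\{a,d} :: deadlocked
Executing dc from P (initial set {s0}):
  step 1 (d): {s1}
  step 2 (c): {s2}
  ✓ P
Executing dc from Q (initial set {t0}):
  step 1 (d): {t1}
  step 2 (c): ∅ (Q stuck)

dc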